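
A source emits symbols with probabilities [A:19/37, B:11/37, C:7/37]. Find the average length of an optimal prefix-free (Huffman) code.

Huffman tree construction:
Combine smallest probabilities repeatedly
Resulting codes:
  A: 1 (length 1)
  B: 01 (length 2)
  C: 00 (length 2)
Average length = Σ p(s) × length(s) = 1.4865 bits


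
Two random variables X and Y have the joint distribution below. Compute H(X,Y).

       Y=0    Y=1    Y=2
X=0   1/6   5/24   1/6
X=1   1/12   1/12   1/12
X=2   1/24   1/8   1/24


H(X,Y) = -Σ p(x,y) log₂ p(x,y)
  p(0,0)=1/6: -0.1667 × log₂(0.1667) = 0.4308
  p(0,1)=5/24: -0.2083 × log₂(0.2083) = 0.4715
  p(0,2)=1/6: -0.1667 × log₂(0.1667) = 0.4308
  p(1,0)=1/12: -0.0833 × log₂(0.0833) = 0.2987
  p(1,1)=1/12: -0.0833 × log₂(0.0833) = 0.2987
  p(1,2)=1/12: -0.0833 × log₂(0.0833) = 0.2987
  p(2,0)=1/24: -0.0417 × log₂(0.0417) = 0.1910
  p(2,1)=1/8: -0.1250 × log₂(0.1250) = 0.3750
  p(2,2)=1/24: -0.0417 × log₂(0.0417) = 0.1910
H(X,Y) = 2.9864 bits


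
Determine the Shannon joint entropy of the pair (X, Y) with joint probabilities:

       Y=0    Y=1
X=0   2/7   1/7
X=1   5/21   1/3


H(X,Y) = -Σ p(x,y) log₂ p(x,y)
  p(0,0)=2/7: -0.2857 × log₂(0.2857) = 0.5164
  p(0,1)=1/7: -0.1429 × log₂(0.1429) = 0.4011
  p(1,0)=5/21: -0.2381 × log₂(0.2381) = 0.4929
  p(1,1)=1/3: -0.3333 × log₂(0.3333) = 0.5283
H(X,Y) = 1.9387 bits


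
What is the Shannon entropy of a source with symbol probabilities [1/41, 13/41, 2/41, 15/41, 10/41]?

H(X) = -Σ p(x) log₂ p(x)
  -1/41 × log₂(1/41) = 0.1307
  -13/41 × log₂(13/41) = 0.5254
  -2/41 × log₂(2/41) = 0.2126
  -15/41 × log₂(15/41) = 0.5307
  -10/41 × log₂(10/41) = 0.4965
H(X) = 1.8959 bits


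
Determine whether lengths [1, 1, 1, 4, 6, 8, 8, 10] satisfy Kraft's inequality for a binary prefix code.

Kraft inequality: Σ 2^(-l_i) ≤ 1 for prefix-free code
Calculating: 2^(-1) + 2^(-1) + 2^(-1) + 2^(-4) + 2^(-6) + 2^(-8) + 2^(-8) + 2^(-10)
= 0.5 + 0.5 + 0.5 + 0.0625 + 0.015625 + 0.00390625 + 0.00390625 + 0.0009765625
= 1.5869
Since 1.5869 > 1, prefix-free code does not exist


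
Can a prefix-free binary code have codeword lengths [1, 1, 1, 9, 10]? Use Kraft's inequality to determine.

Kraft inequality: Σ 2^(-l_i) ≤ 1 for prefix-free code
Calculating: 2^(-1) + 2^(-1) + 2^(-1) + 2^(-9) + 2^(-10)
= 0.5 + 0.5 + 0.5 + 0.001953125 + 0.0009765625
= 1.5029
Since 1.5029 > 1, prefix-free code does not exist


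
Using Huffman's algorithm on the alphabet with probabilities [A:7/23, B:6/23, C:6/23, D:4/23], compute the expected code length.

Huffman tree construction:
Combine smallest probabilities repeatedly
Resulting codes:
  A: 11 (length 2)
  B: 01 (length 2)
  C: 10 (length 2)
  D: 00 (length 2)
Average length = Σ p(s) × length(s) = 2.0000 bits


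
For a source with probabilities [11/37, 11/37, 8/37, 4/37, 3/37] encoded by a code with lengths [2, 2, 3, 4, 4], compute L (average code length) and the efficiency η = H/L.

Average length L = Σ p_i × l_i = 2.5946 bits
Entropy H = 2.1591 bits
Efficiency η = H/L × 100% = 83.22%


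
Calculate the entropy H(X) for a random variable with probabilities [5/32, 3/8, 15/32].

H(X) = -Σ p(x) log₂ p(x)
  -5/32 × log₂(5/32) = 0.4184
  -3/8 × log₂(3/8) = 0.5306
  -15/32 × log₂(15/32) = 0.5124
H(X) = 1.4615 bits


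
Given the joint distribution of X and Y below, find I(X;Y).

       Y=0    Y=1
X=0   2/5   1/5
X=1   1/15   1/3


H(X) = 0.9710, H(Y) = 0.9968, H(X,Y) = 1.7819
I(X;Y) = H(X) + H(Y) - H(X,Y) = 0.1858 bits


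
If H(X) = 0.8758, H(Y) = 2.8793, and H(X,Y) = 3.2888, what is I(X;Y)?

I(X;Y) = H(X) + H(Y) - H(X,Y)
I(X;Y) = 0.8758 + 2.8793 - 3.2888 = 0.4663 bits


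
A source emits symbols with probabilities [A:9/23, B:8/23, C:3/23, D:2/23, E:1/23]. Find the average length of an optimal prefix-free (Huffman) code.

Huffman tree construction:
Combine smallest probabilities repeatedly
Resulting codes:
  A: 0 (length 1)
  B: 11 (length 2)
  C: 100 (length 3)
  D: 1011 (length 4)
  E: 1010 (length 4)
Average length = Σ p(s) × length(s) = 2.0000 bits


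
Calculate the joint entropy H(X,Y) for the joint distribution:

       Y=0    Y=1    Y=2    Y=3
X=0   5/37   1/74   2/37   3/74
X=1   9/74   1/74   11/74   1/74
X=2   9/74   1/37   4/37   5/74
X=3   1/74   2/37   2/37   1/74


H(X,Y) = -Σ p(x,y) log₂ p(x,y)
  p(0,0)=5/37: -0.1351 × log₂(0.1351) = 0.3902
  p(0,1)=1/74: -0.0135 × log₂(0.0135) = 0.0839
  p(0,2)=2/37: -0.0541 × log₂(0.0541) = 0.2275
  p(0,3)=3/74: -0.0405 × log₂(0.0405) = 0.1875
  p(1,0)=9/74: -0.1216 × log₂(0.1216) = 0.3697
  p(1,1)=1/74: -0.0135 × log₂(0.0135) = 0.0839
  p(1,2)=11/74: -0.1486 × log₂(0.1486) = 0.4088
  p(1,3)=1/74: -0.0135 × log₂(0.0135) = 0.0839
  p(2,0)=9/74: -0.1216 × log₂(0.1216) = 0.3697
  p(2,1)=1/37: -0.0270 × log₂(0.0270) = 0.1408
  p(2,2)=4/37: -0.1081 × log₂(0.1081) = 0.3470
  p(2,3)=5/74: -0.0676 × log₂(0.0676) = 0.2627
  p(3,0)=1/74: -0.0135 × log₂(0.0135) = 0.0839
  p(3,1)=2/37: -0.0541 × log₂(0.0541) = 0.2275
  p(3,2)=2/37: -0.0541 × log₂(0.0541) = 0.2275
  p(3,3)=1/74: -0.0135 × log₂(0.0135) = 0.0839
H(X,Y) = 3.5784 bits


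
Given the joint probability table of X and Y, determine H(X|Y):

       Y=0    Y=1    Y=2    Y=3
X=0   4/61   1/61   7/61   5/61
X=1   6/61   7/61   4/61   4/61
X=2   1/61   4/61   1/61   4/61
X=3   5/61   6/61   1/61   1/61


H(X|Y) = Σ_y p(y) H(X|Y=y)
  p(Y=0) = 16/61, H(X|Y=0) = 1.8050
  p(Y=1) = 18/61, H(X|Y=1) = 1.7721
  p(Y=2) = 13/61, H(X|Y=2) = 1.5734
  p(Y=3) = 14/61, H(X|Y=3) = 1.8352
H(X|Y) = 0.2623×1.8050 + 0.2951×1.7721 + 0.2131×1.5734 + 0.2295×1.8352 = 1.7529 bits


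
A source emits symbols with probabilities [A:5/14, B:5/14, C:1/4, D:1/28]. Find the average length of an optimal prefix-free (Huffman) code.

Huffman tree construction:
Combine smallest probabilities repeatedly
Resulting codes:
  A: 11 (length 2)
  B: 0 (length 1)
  C: 101 (length 3)
  D: 100 (length 3)
Average length = Σ p(s) × length(s) = 1.9286 bits


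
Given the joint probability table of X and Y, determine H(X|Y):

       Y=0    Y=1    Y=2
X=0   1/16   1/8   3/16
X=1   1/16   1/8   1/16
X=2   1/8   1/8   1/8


H(X|Y) = Σ_y p(y) H(X|Y=y)
  p(Y=0) = 1/4, H(X|Y=0) = 1.5000
  p(Y=1) = 3/8, H(X|Y=1) = 1.5850
  p(Y=2) = 3/8, H(X|Y=2) = 1.4591
H(X|Y) = 0.2500×1.5000 + 0.3750×1.5850 + 0.3750×1.4591 = 1.5165 bits


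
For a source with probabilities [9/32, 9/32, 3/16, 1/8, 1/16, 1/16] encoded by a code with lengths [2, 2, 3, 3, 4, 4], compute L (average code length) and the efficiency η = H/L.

Average length L = Σ p_i × l_i = 2.5625 bits
Entropy H = 2.3572 bits
Efficiency η = H/L × 100% = 91.99%


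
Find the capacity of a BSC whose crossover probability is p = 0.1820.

For BSC with error probability p:
C = 1 - H(p) where H(p) is binary entropy
H(0.1820) = -0.1820 × log₂(0.1820) - 0.8180 × log₂(0.8180)
H(p) = 0.6844
C = 1 - 0.6844 = 0.3156 bits/use


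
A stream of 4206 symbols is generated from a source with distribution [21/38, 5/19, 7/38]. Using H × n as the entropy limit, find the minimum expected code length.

Entropy H = 1.4293 bits/symbol
Minimum bits = H × n = 1.4293 × 4206
= 6011.46 bits


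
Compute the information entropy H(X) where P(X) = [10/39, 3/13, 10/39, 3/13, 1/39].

H(X) = -Σ p(x) log₂ p(x)
  -10/39 × log₂(10/39) = 0.5035
  -3/13 × log₂(3/13) = 0.4882
  -10/39 × log₂(10/39) = 0.5035
  -3/13 × log₂(3/13) = 0.4882
  -1/39 × log₂(1/39) = 0.1355
H(X) = 2.1188 bits


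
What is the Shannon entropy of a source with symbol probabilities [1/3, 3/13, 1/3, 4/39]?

H(X) = -Σ p(x) log₂ p(x)
  -1/3 × log₂(1/3) = 0.5283
  -3/13 × log₂(3/13) = 0.4882
  -1/3 × log₂(1/3) = 0.5283
  -4/39 × log₂(4/39) = 0.3370
H(X) = 1.8818 bits


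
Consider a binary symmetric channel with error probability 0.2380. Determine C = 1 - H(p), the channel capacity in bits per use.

For BSC with error probability p:
C = 1 - H(p) where H(p) is binary entropy
H(0.2380) = -0.2380 × log₂(0.2380) - 0.7620 × log₂(0.7620)
H(p) = 0.7917
C = 1 - 0.7917 = 0.2083 bits/use


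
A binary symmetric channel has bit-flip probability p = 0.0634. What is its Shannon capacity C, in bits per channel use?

For BSC with error probability p:
C = 1 - H(p) where H(p) is binary entropy
H(0.0634) = -0.0634 × log₂(0.0634) - 0.9366 × log₂(0.9366)
H(p) = 0.3408
C = 1 - 0.3408 = 0.6592 bits/use


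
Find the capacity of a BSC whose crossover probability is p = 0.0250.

For BSC with error probability p:
C = 1 - H(p) where H(p) is binary entropy
H(0.0250) = -0.0250 × log₂(0.0250) - 0.9750 × log₂(0.9750)
H(p) = 0.1687
C = 1 - 0.1687 = 0.8313 bits/use


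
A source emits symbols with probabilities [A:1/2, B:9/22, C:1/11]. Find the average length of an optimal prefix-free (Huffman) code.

Huffman tree construction:
Combine smallest probabilities repeatedly
Resulting codes:
  A: 0 (length 1)
  B: 11 (length 2)
  C: 10 (length 2)
Average length = Σ p(s) × length(s) = 1.5000 bits


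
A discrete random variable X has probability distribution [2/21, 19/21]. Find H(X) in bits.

H(X) = -Σ p(x) log₂ p(x)
  -2/21 × log₂(2/21) = 0.3231
  -19/21 × log₂(19/21) = 0.1306
H(X) = 0.4537 bits


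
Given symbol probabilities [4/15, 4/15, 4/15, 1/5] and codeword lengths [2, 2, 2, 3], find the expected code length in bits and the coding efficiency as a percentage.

Average length L = Σ p_i × l_i = 2.2000 bits
Entropy H = 1.9899 bits
Efficiency η = H/L × 100% = 90.45%


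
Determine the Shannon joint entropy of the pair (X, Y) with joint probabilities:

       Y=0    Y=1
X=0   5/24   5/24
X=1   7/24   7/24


H(X,Y) = -Σ p(x,y) log₂ p(x,y)
  p(0,0)=5/24: -0.2083 × log₂(0.2083) = 0.4715
  p(0,1)=5/24: -0.2083 × log₂(0.2083) = 0.4715
  p(1,0)=7/24: -0.2917 × log₂(0.2917) = 0.5185
  p(1,1)=7/24: -0.2917 × log₂(0.2917) = 0.5185
H(X,Y) = 1.9799 bits


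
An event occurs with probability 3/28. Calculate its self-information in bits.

Information content I(x) = -log₂(p(x))
I = -log₂(3/28) = -log₂(0.1071)
I = 3.2224 bits


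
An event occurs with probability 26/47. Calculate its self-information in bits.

Information content I(x) = -log₂(p(x))
I = -log₂(26/47) = -log₂(0.5532)
I = 0.8541 bits


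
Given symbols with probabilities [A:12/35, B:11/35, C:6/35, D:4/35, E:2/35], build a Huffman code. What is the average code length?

Huffman tree construction:
Combine smallest probabilities repeatedly
Resulting codes:
  A: 11 (length 2)
  B: 10 (length 2)
  C: 00 (length 2)
  D: 011 (length 3)
  E: 010 (length 3)
Average length = Σ p(s) × length(s) = 2.1714 bits


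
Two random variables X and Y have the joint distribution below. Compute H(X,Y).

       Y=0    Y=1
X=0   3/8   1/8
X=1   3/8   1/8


H(X,Y) = -Σ p(x,y) log₂ p(x,y)
  p(0,0)=3/8: -0.3750 × log₂(0.3750) = 0.5306
  p(0,1)=1/8: -0.1250 × log₂(0.1250) = 0.3750
  p(1,0)=3/8: -0.3750 × log₂(0.3750) = 0.5306
  p(1,1)=1/8: -0.1250 × log₂(0.1250) = 0.3750
H(X,Y) = 1.8113 bits


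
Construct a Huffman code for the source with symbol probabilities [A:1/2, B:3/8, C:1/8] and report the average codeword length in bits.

Huffman tree construction:
Combine smallest probabilities repeatedly
Resulting codes:
  A: 0 (length 1)
  B: 11 (length 2)
  C: 10 (length 2)
Average length = Σ p(s) × length(s) = 1.5000 bits


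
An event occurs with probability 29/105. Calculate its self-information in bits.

Information content I(x) = -log₂(p(x))
I = -log₂(29/105) = -log₂(0.2762)
I = 1.8563 bits


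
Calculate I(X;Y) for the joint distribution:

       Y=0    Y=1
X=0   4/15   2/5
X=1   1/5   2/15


H(X) = 0.9183, H(Y) = 0.9968, H(X,Y) = 1.8892
I(X;Y) = H(X) + H(Y) - H(X,Y) = 0.0258 bits


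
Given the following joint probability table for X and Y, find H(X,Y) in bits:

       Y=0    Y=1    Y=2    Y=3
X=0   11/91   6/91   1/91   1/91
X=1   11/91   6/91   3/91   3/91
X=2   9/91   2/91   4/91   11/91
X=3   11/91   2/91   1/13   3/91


H(X,Y) = -Σ p(x,y) log₂ p(x,y)
  p(0,0)=11/91: -0.1209 × log₂(0.1209) = 0.3685
  p(0,1)=6/91: -0.0659 × log₂(0.0659) = 0.2586
  p(0,2)=1/91: -0.0110 × log₂(0.0110) = 0.0715
  p(0,3)=1/91: -0.0110 × log₂(0.0110) = 0.0715
  p(1,0)=11/91: -0.1209 × log₂(0.1209) = 0.3685
  p(1,1)=6/91: -0.0659 × log₂(0.0659) = 0.2586
  p(1,2)=3/91: -0.0330 × log₂(0.0330) = 0.1623
  p(1,3)=3/91: -0.0330 × log₂(0.0330) = 0.1623
  p(2,0)=9/91: -0.0989 × log₂(0.0989) = 0.3301
  p(2,1)=2/91: -0.0220 × log₂(0.0220) = 0.1211
  p(2,2)=4/91: -0.0440 × log₂(0.0440) = 0.1981
  p(2,3)=11/91: -0.1209 × log₂(0.1209) = 0.3685
  p(3,0)=11/91: -0.1209 × log₂(0.1209) = 0.3685
  p(3,1)=2/91: -0.0220 × log₂(0.0220) = 0.1211
  p(3,2)=1/13: -0.0769 × log₂(0.0769) = 0.2846
  p(3,3)=3/91: -0.0330 × log₂(0.0330) = 0.1623
H(X,Y) = 3.6761 bits


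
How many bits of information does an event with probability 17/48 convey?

Information content I(x) = -log₂(p(x))
I = -log₂(17/48) = -log₂(0.3542)
I = 1.4975 bits


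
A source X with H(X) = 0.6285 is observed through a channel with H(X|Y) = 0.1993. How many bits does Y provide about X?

I(X;Y) = H(X) - H(X|Y)
I(X;Y) = 0.6285 - 0.1993 = 0.4292 bits


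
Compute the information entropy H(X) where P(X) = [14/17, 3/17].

H(X) = -Σ p(x) log₂ p(x)
  -14/17 × log₂(14/17) = 0.2307
  -3/17 × log₂(3/17) = 0.4416
H(X) = 0.6723 bits


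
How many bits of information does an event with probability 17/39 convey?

Information content I(x) = -log₂(p(x))
I = -log₂(17/39) = -log₂(0.4359)
I = 1.1979 bits


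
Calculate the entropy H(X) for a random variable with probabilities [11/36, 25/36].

H(X) = -Σ p(x) log₂ p(x)
  -11/36 × log₂(11/36) = 0.5227
  -25/36 × log₂(25/36) = 0.3653
H(X) = 0.8880 bits


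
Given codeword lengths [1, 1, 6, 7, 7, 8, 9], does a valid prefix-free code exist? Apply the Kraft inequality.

Kraft inequality: Σ 2^(-l_i) ≤ 1 for prefix-free code
Calculating: 2^(-1) + 2^(-1) + 2^(-6) + 2^(-7) + 2^(-7) + 2^(-8) + 2^(-9)
= 0.5 + 0.5 + 0.015625 + 0.0078125 + 0.0078125 + 0.00390625 + 0.001953125
= 1.0371
Since 1.0371 > 1, prefix-free code does not exist


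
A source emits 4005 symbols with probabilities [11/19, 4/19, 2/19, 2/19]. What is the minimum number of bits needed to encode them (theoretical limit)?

Entropy H = 1.6135 bits/symbol
Minimum bits = H × n = 1.6135 × 4005
= 6462.15 bits


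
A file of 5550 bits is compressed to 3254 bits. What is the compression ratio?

Compression ratio = Original / Compressed
= 5550 / 3254 = 1.71:1


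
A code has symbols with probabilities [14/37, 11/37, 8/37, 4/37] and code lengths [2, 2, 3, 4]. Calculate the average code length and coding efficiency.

Average length L = Σ p_i × l_i = 2.4324 bits
Entropy H = 1.8755 bits
Efficiency η = H/L × 100% = 77.10%


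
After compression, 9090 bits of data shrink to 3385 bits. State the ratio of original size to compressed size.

Compression ratio = Original / Compressed
= 9090 / 3385 = 2.69:1


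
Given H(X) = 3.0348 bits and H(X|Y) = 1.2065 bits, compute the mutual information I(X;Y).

I(X;Y) = H(X) - H(X|Y)
I(X;Y) = 3.0348 - 1.2065 = 1.8283 bits


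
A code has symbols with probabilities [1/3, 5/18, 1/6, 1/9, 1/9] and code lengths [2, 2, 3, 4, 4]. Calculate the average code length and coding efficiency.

Average length L = Σ p_i × l_i = 2.6111 bits
Entropy H = 2.1769 bits
Efficiency η = H/L × 100% = 83.37%


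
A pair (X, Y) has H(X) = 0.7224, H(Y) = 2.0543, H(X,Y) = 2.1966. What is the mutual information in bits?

I(X;Y) = H(X) + H(Y) - H(X,Y)
I(X;Y) = 0.7224 + 2.0543 - 2.1966 = 0.5801 bits


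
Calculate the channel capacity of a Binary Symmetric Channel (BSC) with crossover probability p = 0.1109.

For BSC with error probability p:
C = 1 - H(p) where H(p) is binary entropy
H(0.1109) = -0.1109 × log₂(0.1109) - 0.8891 × log₂(0.8891)
H(p) = 0.5026
C = 1 - 0.5026 = 0.4974 bits/use


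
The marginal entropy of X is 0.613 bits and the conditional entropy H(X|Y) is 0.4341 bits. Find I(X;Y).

I(X;Y) = H(X) - H(X|Y)
I(X;Y) = 0.613 - 0.4341 = 0.1789 bits


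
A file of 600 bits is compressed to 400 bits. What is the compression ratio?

Compression ratio = Original / Compressed
= 600 / 400 = 1.50:1


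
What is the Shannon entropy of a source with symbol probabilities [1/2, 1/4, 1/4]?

H(X) = -Σ p(x) log₂ p(x)
  -1/2 × log₂(1/2) = 0.5000
  -1/4 × log₂(1/4) = 0.5000
  -1/4 × log₂(1/4) = 0.5000
H(X) = 1.5000 bits


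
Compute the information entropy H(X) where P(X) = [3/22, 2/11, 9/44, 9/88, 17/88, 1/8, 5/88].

H(X) = -Σ p(x) log₂ p(x)
  -3/22 × log₂(3/22) = 0.3920
  -2/11 × log₂(2/11) = 0.4472
  -9/44 × log₂(9/44) = 0.4683
  -9/88 × log₂(9/88) = 0.3364
  -17/88 × log₂(17/88) = 0.4582
  -1/8 × log₂(1/8) = 0.3750
  -5/88 × log₂(5/88) = 0.2351
H(X) = 2.7122 bits


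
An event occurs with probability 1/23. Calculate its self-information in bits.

Information content I(x) = -log₂(p(x))
I = -log₂(1/23) = -log₂(0.0435)
I = 4.5236 bits


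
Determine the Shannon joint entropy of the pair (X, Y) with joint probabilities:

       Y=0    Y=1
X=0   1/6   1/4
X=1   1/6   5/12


H(X,Y) = -Σ p(x,y) log₂ p(x,y)
  p(0,0)=1/6: -0.1667 × log₂(0.1667) = 0.4308
  p(0,1)=1/4: -0.2500 × log₂(0.2500) = 0.5000
  p(1,0)=1/6: -0.1667 × log₂(0.1667) = 0.4308
  p(1,1)=5/12: -0.4167 × log₂(0.4167) = 0.5263
H(X,Y) = 1.8879 bits


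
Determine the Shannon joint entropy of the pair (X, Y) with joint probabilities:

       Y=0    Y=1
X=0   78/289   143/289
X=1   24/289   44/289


H(X,Y) = -Σ p(x,y) log₂ p(x,y)
  p(0,0)=78/289: -0.2699 × log₂(0.2699) = 0.5100
  p(0,1)=143/289: -0.4948 × log₂(0.4948) = 0.5023
  p(1,0)=24/289: -0.0830 × log₂(0.0830) = 0.2981
  p(1,1)=44/289: -0.1522 × log₂(0.1522) = 0.4134
H(X,Y) = 1.7238 bits


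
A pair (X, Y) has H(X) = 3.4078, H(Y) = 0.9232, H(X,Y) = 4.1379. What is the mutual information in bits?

I(X;Y) = H(X) + H(Y) - H(X,Y)
I(X;Y) = 3.4078 + 0.9232 - 4.1379 = 0.1931 bits


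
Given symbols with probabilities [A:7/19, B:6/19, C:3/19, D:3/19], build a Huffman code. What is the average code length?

Huffman tree construction:
Combine smallest probabilities repeatedly
Resulting codes:
  A: 0 (length 1)
  B: 10 (length 2)
  C: 110 (length 3)
  D: 111 (length 3)
Average length = Σ p(s) × length(s) = 1.9474 bits


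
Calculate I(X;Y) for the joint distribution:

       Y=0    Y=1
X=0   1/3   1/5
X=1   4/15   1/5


H(X) = 0.9968, H(Y) = 0.9710, H(X,Y) = 1.9656
I(X;Y) = H(X) + H(Y) - H(X,Y) = 0.0021 bits


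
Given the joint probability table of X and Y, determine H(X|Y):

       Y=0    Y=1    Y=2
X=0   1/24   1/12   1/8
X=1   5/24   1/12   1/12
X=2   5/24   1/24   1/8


H(X|Y) = Σ_y p(y) H(X|Y=y)
  p(Y=0) = 11/24, H(X|Y=0) = 1.3486
  p(Y=1) = 5/24, H(X|Y=1) = 1.5219
  p(Y=2) = 1/3, H(X|Y=2) = 1.5613
H(X|Y) = 0.4583×1.3486 + 0.2083×1.5219 + 0.3333×1.5613 = 1.4556 bits


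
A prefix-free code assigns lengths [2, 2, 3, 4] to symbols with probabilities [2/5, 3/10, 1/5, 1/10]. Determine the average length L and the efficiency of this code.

Average length L = Σ p_i × l_i = 2.4000 bits
Entropy H = 1.8464 bits
Efficiency η = H/L × 100% = 76.93%


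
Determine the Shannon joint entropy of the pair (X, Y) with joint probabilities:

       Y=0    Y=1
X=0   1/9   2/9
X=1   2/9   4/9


H(X,Y) = -Σ p(x,y) log₂ p(x,y)
  p(0,0)=1/9: -0.1111 × log₂(0.1111) = 0.3522
  p(0,1)=2/9: -0.2222 × log₂(0.2222) = 0.4822
  p(1,0)=2/9: -0.2222 × log₂(0.2222) = 0.4822
  p(1,1)=4/9: -0.4444 × log₂(0.4444) = 0.5200
H(X,Y) = 1.8366 bits


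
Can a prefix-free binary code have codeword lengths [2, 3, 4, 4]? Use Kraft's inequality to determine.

Kraft inequality: Σ 2^(-l_i) ≤ 1 for prefix-free code
Calculating: 2^(-2) + 2^(-3) + 2^(-4) + 2^(-4)
= 0.25 + 0.125 + 0.0625 + 0.0625
= 0.5000
Since 0.5000 ≤ 1, prefix-free code exists


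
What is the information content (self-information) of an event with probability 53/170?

Information content I(x) = -log₂(p(x))
I = -log₂(53/170) = -log₂(0.3118)
I = 1.6815 bits


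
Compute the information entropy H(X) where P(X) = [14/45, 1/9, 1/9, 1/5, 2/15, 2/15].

H(X) = -Σ p(x) log₂ p(x)
  -14/45 × log₂(14/45) = 0.5241
  -1/9 × log₂(1/9) = 0.3522
  -1/9 × log₂(1/9) = 0.3522
  -1/5 × log₂(1/5) = 0.4644
  -2/15 × log₂(2/15) = 0.3876
  -2/15 × log₂(2/15) = 0.3876
H(X) = 2.4681 bits


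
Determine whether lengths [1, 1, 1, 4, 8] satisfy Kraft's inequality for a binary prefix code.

Kraft inequality: Σ 2^(-l_i) ≤ 1 for prefix-free code
Calculating: 2^(-1) + 2^(-1) + 2^(-1) + 2^(-4) + 2^(-8)
= 0.5 + 0.5 + 0.5 + 0.0625 + 0.00390625
= 1.5664
Since 1.5664 > 1, prefix-free code does not exist


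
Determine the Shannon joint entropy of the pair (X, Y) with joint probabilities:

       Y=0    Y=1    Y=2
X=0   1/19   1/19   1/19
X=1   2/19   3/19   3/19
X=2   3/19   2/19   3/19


H(X,Y) = -Σ p(x,y) log₂ p(x,y)
  p(0,0)=1/19: -0.0526 × log₂(0.0526) = 0.2236
  p(0,1)=1/19: -0.0526 × log₂(0.0526) = 0.2236
  p(0,2)=1/19: -0.0526 × log₂(0.0526) = 0.2236
  p(1,0)=2/19: -0.1053 × log₂(0.1053) = 0.3419
  p(1,1)=3/19: -0.1579 × log₂(0.1579) = 0.4205
  p(1,2)=3/19: -0.1579 × log₂(0.1579) = 0.4205
  p(2,0)=3/19: -0.1579 × log₂(0.1579) = 0.4205
  p(2,1)=2/19: -0.1053 × log₂(0.1053) = 0.3419
  p(2,2)=3/19: -0.1579 × log₂(0.1579) = 0.4205
H(X,Y) = 3.0364 bits


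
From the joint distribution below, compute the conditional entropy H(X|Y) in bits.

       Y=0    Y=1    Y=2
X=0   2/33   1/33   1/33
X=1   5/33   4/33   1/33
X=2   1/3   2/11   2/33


H(X|Y) = Σ_y p(y) H(X|Y=y)
  p(Y=0) = 6/11, H(X|Y=0) = 1.2997
  p(Y=1) = 1/3, H(X|Y=1) = 1.3222
  p(Y=2) = 4/33, H(X|Y=2) = 1.5000
H(X|Y) = 0.5455×1.2997 + 0.3333×1.3222 + 0.1212×1.5000 = 1.3315 bits


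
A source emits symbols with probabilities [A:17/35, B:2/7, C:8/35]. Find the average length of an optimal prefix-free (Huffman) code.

Huffman tree construction:
Combine smallest probabilities repeatedly
Resulting codes:
  A: 0 (length 1)
  B: 11 (length 2)
  C: 10 (length 2)
Average length = Σ p(s) × length(s) = 1.5143 bits


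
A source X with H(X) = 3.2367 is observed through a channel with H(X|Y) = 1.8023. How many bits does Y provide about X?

I(X;Y) = H(X) - H(X|Y)
I(X;Y) = 3.2367 - 1.8023 = 1.4344 bits


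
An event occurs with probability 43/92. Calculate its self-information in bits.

Information content I(x) = -log₂(p(x))
I = -log₂(43/92) = -log₂(0.4674)
I = 1.0973 bits


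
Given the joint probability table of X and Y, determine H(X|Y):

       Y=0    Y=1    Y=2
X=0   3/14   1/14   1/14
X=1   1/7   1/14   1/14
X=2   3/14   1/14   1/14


H(X|Y) = Σ_y p(y) H(X|Y=y)
  p(Y=0) = 4/7, H(X|Y=0) = 1.5613
  p(Y=1) = 3/14, H(X|Y=1) = 1.5850
  p(Y=2) = 3/14, H(X|Y=2) = 1.5850
H(X|Y) = 0.5714×1.5613 + 0.2143×1.5850 + 0.2143×1.5850 = 1.5714 bits


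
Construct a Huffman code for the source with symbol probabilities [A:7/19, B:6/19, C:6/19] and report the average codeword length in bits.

Huffman tree construction:
Combine smallest probabilities repeatedly
Resulting codes:
  A: 0 (length 1)
  B: 10 (length 2)
  C: 11 (length 2)
Average length = Σ p(s) × length(s) = 1.6316 bits


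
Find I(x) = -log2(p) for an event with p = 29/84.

Information content I(x) = -log₂(p(x))
I = -log₂(29/84) = -log₂(0.3452)
I = 1.5343 bits


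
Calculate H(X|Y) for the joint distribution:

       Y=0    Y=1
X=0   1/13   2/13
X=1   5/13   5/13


H(X|Y) = Σ_y p(y) H(X|Y=y)
  p(Y=0) = 6/13, H(X|Y=0) = 0.6500
  p(Y=1) = 7/13, H(X|Y=1) = 0.8631
H(X|Y) = 0.4615×0.6500 + 0.5385×0.8631 = 0.7648 bits


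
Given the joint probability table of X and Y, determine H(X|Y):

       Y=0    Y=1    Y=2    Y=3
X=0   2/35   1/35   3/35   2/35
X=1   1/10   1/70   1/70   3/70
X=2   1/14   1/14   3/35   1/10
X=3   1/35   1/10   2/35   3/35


H(X|Y) = Σ_y p(y) H(X|Y=y)
  p(Y=0) = 9/35, H(X|Y=0) = 1.8776
  p(Y=1) = 3/14, H(X|Y=1) = 1.6895
  p(Y=2) = 17/70, H(X|Y=2) = 1.7922
  p(Y=3) = 2/7, H(X|Y=3) = 1.9261
H(X|Y) = 0.2571×1.8776 + 0.2143×1.6895 + 0.2429×1.7922 + 0.2857×1.9261 = 1.8304 bits


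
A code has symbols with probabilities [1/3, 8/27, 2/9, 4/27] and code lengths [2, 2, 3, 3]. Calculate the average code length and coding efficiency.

Average length L = Σ p_i × l_i = 2.3704 bits
Entropy H = 1.9386 bits
Efficiency η = H/L × 100% = 81.79%


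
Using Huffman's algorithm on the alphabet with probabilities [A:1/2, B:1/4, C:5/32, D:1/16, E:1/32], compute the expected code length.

Huffman tree construction:
Combine smallest probabilities repeatedly
Resulting codes:
  A: 0 (length 1)
  B: 10 (length 2)
  C: 111 (length 3)
  D: 1101 (length 4)
  E: 1100 (length 4)
Average length = Σ p(s) × length(s) = 1.8438 bits


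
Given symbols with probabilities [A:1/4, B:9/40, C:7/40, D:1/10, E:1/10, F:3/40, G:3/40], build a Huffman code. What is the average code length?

Huffman tree construction:
Combine smallest probabilities repeatedly
Resulting codes:
  A: 10 (length 2)
  B: 01 (length 2)
  C: 111 (length 3)
  D: 000 (length 3)
  E: 001 (length 3)
  F: 1100 (length 4)
  G: 1101 (length 4)
Average length = Σ p(s) × length(s) = 2.6750 bits


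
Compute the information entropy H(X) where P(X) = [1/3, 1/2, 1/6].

H(X) = -Σ p(x) log₂ p(x)
  -1/3 × log₂(1/3) = 0.5283
  -1/2 × log₂(1/2) = 0.5000
  -1/6 × log₂(1/6) = 0.4308
H(X) = 1.4591 bits


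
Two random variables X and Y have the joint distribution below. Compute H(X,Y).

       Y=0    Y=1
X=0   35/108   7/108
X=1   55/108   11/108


H(X,Y) = -Σ p(x,y) log₂ p(x,y)
  p(0,0)=35/108: -0.3241 × log₂(0.3241) = 0.5268
  p(0,1)=7/108: -0.0648 × log₂(0.0648) = 0.2559
  p(1,0)=55/108: -0.5093 × log₂(0.5093) = 0.4958
  p(1,1)=11/108: -0.1019 × log₂(0.1019) = 0.3356
H(X,Y) = 1.6141 bits


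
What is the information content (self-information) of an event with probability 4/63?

Information content I(x) = -log₂(p(x))
I = -log₂(4/63) = -log₂(0.0635)
I = 3.9773 bits


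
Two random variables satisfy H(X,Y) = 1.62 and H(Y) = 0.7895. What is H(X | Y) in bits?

Chain rule: H(X,Y) = H(X|Y) + H(Y)
H(X|Y) = H(X,Y) - H(Y) = 1.62 - 0.7895 = 0.8305 bits


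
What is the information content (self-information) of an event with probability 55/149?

Information content I(x) = -log₂(p(x))
I = -log₂(55/149) = -log₂(0.3691)
I = 1.4378 bits


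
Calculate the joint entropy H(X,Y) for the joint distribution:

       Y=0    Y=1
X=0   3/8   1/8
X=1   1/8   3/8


H(X,Y) = -Σ p(x,y) log₂ p(x,y)
  p(0,0)=3/8: -0.3750 × log₂(0.3750) = 0.5306
  p(0,1)=1/8: -0.1250 × log₂(0.1250) = 0.3750
  p(1,0)=1/8: -0.1250 × log₂(0.1250) = 0.3750
  p(1,1)=3/8: -0.3750 × log₂(0.3750) = 0.5306
H(X,Y) = 1.8113 bits


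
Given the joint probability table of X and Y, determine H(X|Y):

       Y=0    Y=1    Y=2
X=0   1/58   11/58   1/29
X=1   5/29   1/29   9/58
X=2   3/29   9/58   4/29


H(X|Y) = Σ_y p(y) H(X|Y=y)
  p(Y=0) = 17/58, H(X|Y=0) = 1.2210
  p(Y=1) = 11/29, H(X|Y=1) = 1.3420
  p(Y=2) = 19/58, H(X|Y=2) = 1.3780
H(X|Y) = 0.2931×1.2210 + 0.3793×1.3420 + 0.3276×1.3780 = 1.3183 bits


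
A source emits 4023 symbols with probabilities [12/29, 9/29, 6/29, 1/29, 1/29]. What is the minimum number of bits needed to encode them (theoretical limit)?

Entropy H = 1.8560 bits/symbol
Minimum bits = H × n = 1.8560 × 4023
= 7466.52 bits


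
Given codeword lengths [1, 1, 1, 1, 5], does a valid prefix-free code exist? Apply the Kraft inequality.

Kraft inequality: Σ 2^(-l_i) ≤ 1 for prefix-free code
Calculating: 2^(-1) + 2^(-1) + 2^(-1) + 2^(-1) + 2^(-5)
= 0.5 + 0.5 + 0.5 + 0.5 + 0.03125
= 2.0312
Since 2.0312 > 1, prefix-free code does not exist


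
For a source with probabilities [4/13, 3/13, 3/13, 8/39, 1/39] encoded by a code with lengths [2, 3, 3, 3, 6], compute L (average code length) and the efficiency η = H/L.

Average length L = Σ p_i × l_i = 2.7692 bits
Entropy H = 2.1039 bits
Efficiency η = H/L × 100% = 75.97%


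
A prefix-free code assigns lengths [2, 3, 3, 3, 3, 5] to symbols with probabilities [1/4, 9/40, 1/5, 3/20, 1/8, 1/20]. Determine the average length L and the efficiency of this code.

Average length L = Σ p_i × l_i = 2.8500 bits
Entropy H = 2.4502 bits
Efficiency η = H/L × 100% = 85.97%


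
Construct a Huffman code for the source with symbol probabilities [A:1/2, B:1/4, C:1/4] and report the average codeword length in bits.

Huffman tree construction:
Combine smallest probabilities repeatedly
Resulting codes:
  A: 0 (length 1)
  B: 10 (length 2)
  C: 11 (length 2)
Average length = Σ p(s) × length(s) = 1.5000 bits


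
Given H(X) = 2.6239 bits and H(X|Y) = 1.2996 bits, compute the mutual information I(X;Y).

I(X;Y) = H(X) - H(X|Y)
I(X;Y) = 2.6239 - 1.2996 = 1.3243 bits


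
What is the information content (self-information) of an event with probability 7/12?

Information content I(x) = -log₂(p(x))
I = -log₂(7/12) = -log₂(0.5833)
I = 0.7776 bits


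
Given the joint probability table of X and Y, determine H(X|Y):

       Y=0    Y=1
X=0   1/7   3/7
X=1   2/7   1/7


H(X|Y) = Σ_y p(y) H(X|Y=y)
  p(Y=0) = 3/7, H(X|Y=0) = 0.9183
  p(Y=1) = 4/7, H(X|Y=1) = 0.8113
H(X|Y) = 0.4286×0.9183 + 0.5714×0.8113 = 0.8571 bits


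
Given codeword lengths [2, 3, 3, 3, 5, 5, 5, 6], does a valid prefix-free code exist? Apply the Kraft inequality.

Kraft inequality: Σ 2^(-l_i) ≤ 1 for prefix-free code
Calculating: 2^(-2) + 2^(-3) + 2^(-3) + 2^(-3) + 2^(-5) + 2^(-5) + 2^(-5) + 2^(-6)
= 0.25 + 0.125 + 0.125 + 0.125 + 0.03125 + 0.03125 + 0.03125 + 0.015625
= 0.7344
Since 0.7344 ≤ 1, prefix-free code exists


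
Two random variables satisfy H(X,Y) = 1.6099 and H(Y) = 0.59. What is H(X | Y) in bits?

Chain rule: H(X,Y) = H(X|Y) + H(Y)
H(X|Y) = H(X,Y) - H(Y) = 1.6099 - 0.59 = 1.0199 bits


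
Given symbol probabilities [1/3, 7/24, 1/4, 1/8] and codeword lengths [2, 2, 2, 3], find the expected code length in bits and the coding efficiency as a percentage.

Average length L = Σ p_i × l_i = 2.1250 bits
Entropy H = 1.9218 bits
Efficiency η = H/L × 100% = 90.44%


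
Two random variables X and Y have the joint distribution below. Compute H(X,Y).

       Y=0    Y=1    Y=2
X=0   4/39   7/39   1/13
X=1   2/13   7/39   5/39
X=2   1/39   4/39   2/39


H(X,Y) = -Σ p(x,y) log₂ p(x,y)
  p(0,0)=4/39: -0.1026 × log₂(0.1026) = 0.3370
  p(0,1)=7/39: -0.1795 × log₂(0.1795) = 0.4448
  p(0,2)=1/13: -0.0769 × log₂(0.0769) = 0.2846
  p(1,0)=2/13: -0.1538 × log₂(0.1538) = 0.4155
  p(1,1)=7/39: -0.1795 × log₂(0.1795) = 0.4448
  p(1,2)=5/39: -0.1282 × log₂(0.1282) = 0.3799
  p(2,0)=1/39: -0.0256 × log₂(0.0256) = 0.1355
  p(2,1)=4/39: -0.1026 × log₂(0.1026) = 0.3370
  p(2,2)=2/39: -0.0513 × log₂(0.0513) = 0.2198
H(X,Y) = 2.9988 bits


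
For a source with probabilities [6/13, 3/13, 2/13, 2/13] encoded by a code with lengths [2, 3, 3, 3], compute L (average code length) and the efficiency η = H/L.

Average length L = Σ p_i × l_i = 2.5385 bits
Entropy H = 1.8339 bits
Efficiency η = H/L × 100% = 72.25%


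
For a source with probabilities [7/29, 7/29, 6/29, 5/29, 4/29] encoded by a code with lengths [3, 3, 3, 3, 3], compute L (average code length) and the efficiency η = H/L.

Average length L = Σ p_i × l_i = 3.0000 bits
Entropy H = 2.2917 bits
Efficiency η = H/L × 100% = 76.39%


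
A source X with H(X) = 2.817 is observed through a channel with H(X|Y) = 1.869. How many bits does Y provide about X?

I(X;Y) = H(X) - H(X|Y)
I(X;Y) = 2.817 - 1.869 = 0.948 bits


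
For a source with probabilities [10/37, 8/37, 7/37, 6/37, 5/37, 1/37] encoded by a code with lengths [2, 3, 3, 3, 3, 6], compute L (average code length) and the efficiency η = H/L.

Average length L = Σ p_i × l_i = 2.8108 bits
Entropy H = 2.3989 bits
Efficiency η = H/L × 100% = 85.35%


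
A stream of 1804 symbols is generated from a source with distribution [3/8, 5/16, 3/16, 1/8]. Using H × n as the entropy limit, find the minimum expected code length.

Entropy H = 1.8829 bits/symbol
Minimum bits = H × n = 1.8829 × 1804
= 3396.67 bits


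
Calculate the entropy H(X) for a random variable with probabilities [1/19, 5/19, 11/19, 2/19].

H(X) = -Σ p(x) log₂ p(x)
  -1/19 × log₂(1/19) = 0.2236
  -5/19 × log₂(5/19) = 0.5068
  -11/19 × log₂(11/19) = 0.4565
  -2/19 × log₂(2/19) = 0.3419
H(X) = 1.5288 bits


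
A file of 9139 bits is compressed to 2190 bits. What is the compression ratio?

Compression ratio = Original / Compressed
= 9139 / 2190 = 4.17:1


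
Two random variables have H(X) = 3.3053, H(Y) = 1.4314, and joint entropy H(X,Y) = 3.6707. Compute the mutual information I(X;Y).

I(X;Y) = H(X) + H(Y) - H(X,Y)
I(X;Y) = 3.3053 + 1.4314 - 3.6707 = 1.066 bits


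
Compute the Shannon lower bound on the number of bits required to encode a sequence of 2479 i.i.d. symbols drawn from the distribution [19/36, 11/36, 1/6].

Entropy H = 1.4401 bits/symbol
Minimum bits = H × n = 1.4401 × 2479
= 3569.98 bits


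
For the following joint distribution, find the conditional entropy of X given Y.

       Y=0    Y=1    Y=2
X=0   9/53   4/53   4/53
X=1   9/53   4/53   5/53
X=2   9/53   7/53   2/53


H(X|Y) = Σ_y p(y) H(X|Y=y)
  p(Y=0) = 27/53, H(X|Y=0) = 1.5850
  p(Y=1) = 15/53, H(X|Y=1) = 1.5301
  p(Y=2) = 11/53, H(X|Y=2) = 1.4949
H(X|Y) = 0.5094×1.5850 + 0.2830×1.5301 + 0.2075×1.4949 = 1.5508 bits


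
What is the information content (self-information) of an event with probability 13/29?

Information content I(x) = -log₂(p(x))
I = -log₂(13/29) = -log₂(0.4483)
I = 1.1575 bits


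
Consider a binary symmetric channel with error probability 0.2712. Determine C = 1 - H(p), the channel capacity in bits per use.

For BSC with error probability p:
C = 1 - H(p) where H(p) is binary entropy
H(0.2712) = -0.2712 × log₂(0.2712) - 0.7288 × log₂(0.7288)
H(p) = 0.8432
C = 1 - 0.8432 = 0.1568 bits/use


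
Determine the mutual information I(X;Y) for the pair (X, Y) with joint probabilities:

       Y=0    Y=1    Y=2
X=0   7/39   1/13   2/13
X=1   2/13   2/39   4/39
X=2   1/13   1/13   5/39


H(X) = 1.5656, H(Y) = 1.5263, H(X,Y) = 3.0663
I(X;Y) = H(X) + H(Y) - H(X,Y) = 0.0256 bits


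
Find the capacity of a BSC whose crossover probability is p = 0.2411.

For BSC with error probability p:
C = 1 - H(p) where H(p) is binary entropy
H(0.2411) = -0.2411 × log₂(0.2411) - 0.7589 × log₂(0.7589)
H(p) = 0.7969
C = 1 - 0.7969 = 0.2031 bits/use


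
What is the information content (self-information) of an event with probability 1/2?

Information content I(x) = -log₂(p(x))
I = -log₂(1/2) = -log₂(0.5000)
I = 1.0000 bits


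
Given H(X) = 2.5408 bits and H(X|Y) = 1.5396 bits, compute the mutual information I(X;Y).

I(X;Y) = H(X) - H(X|Y)
I(X;Y) = 2.5408 - 1.5396 = 1.0012 bits


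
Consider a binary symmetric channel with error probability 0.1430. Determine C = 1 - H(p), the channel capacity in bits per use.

For BSC with error probability p:
C = 1 - H(p) where H(p) is binary entropy
H(0.1430) = -0.1430 × log₂(0.1430) - 0.8570 × log₂(0.8570)
H(p) = 0.5920
C = 1 - 0.5920 = 0.4080 bits/use


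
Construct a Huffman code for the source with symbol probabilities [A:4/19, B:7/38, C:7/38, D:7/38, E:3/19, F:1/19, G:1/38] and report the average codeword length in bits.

Huffman tree construction:
Combine smallest probabilities repeatedly
Resulting codes:
  A: 01 (length 2)
  B: 110 (length 3)
  C: 111 (length 3)
  D: 00 (length 2)
  E: 101 (length 3)
  F: 1001 (length 4)
  G: 1000 (length 4)
Average length = Σ p(s) × length(s) = 2.6842 bits


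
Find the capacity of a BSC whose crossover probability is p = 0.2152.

For BSC with error probability p:
C = 1 - H(p) where H(p) is binary entropy
H(0.2152) = -0.2152 × log₂(0.2152) - 0.7848 × log₂(0.7848)
H(p) = 0.7513
C = 1 - 0.7513 = 0.2487 bits/use


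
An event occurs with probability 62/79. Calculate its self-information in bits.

Information content I(x) = -log₂(p(x))
I = -log₂(62/79) = -log₂(0.7848)
I = 0.3496 bits


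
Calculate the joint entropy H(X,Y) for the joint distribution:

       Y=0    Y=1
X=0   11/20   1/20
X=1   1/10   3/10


H(X,Y) = -Σ p(x,y) log₂ p(x,y)
  p(0,0)=11/20: -0.5500 × log₂(0.5500) = 0.4744
  p(0,1)=1/20: -0.0500 × log₂(0.0500) = 0.2161
  p(1,0)=1/10: -0.1000 × log₂(0.1000) = 0.3322
  p(1,1)=3/10: -0.3000 × log₂(0.3000) = 0.5211
H(X,Y) = 1.5438 bits


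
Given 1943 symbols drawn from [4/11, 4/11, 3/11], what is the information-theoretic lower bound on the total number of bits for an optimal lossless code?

Entropy H = 1.5726 bits/symbol
Minimum bits = H × n = 1.5726 × 1943
= 3055.61 bits


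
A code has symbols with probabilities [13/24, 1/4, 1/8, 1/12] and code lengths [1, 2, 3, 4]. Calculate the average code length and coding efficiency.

Average length L = Σ p_i × l_i = 1.7500 bits
Entropy H = 1.6529 bits
Efficiency η = H/L × 100% = 94.45%


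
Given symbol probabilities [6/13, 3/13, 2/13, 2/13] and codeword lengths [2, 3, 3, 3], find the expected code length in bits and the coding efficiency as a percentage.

Average length L = Σ p_i × l_i = 2.5385 bits
Entropy H = 1.8339 bits
Efficiency η = H/L × 100% = 72.25%


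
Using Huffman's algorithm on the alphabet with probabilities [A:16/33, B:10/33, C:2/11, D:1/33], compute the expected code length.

Huffman tree construction:
Combine smallest probabilities repeatedly
Resulting codes:
  A: 0 (length 1)
  B: 11 (length 2)
  C: 101 (length 3)
  D: 100 (length 3)
Average length = Σ p(s) × length(s) = 1.7273 bits


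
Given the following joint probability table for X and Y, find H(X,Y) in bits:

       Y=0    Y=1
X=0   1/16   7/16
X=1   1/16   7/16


H(X,Y) = -Σ p(x,y) log₂ p(x,y)
  p(0,0)=1/16: -0.0625 × log₂(0.0625) = 0.2500
  p(0,1)=7/16: -0.4375 × log₂(0.4375) = 0.5218
  p(1,0)=1/16: -0.0625 × log₂(0.0625) = 0.2500
  p(1,1)=7/16: -0.4375 × log₂(0.4375) = 0.5218
H(X,Y) = 1.5436 bits


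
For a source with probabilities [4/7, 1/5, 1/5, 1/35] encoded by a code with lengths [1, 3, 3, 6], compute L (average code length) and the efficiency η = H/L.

Average length L = Σ p_i × l_i = 1.9429 bits
Entropy H = 1.5367 bits
Efficiency η = H/L × 100% = 79.09%


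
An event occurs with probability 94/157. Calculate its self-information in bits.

Information content I(x) = -log₂(p(x))
I = -log₂(94/157) = -log₂(0.5987)
I = 0.7400 bits


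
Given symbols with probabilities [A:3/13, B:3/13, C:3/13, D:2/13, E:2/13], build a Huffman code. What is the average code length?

Huffman tree construction:
Combine smallest probabilities repeatedly
Resulting codes:
  A: 00 (length 2)
  B: 01 (length 2)
  C: 10 (length 2)
  D: 110 (length 3)
  E: 111 (length 3)
Average length = Σ p(s) × length(s) = 2.3077 bits


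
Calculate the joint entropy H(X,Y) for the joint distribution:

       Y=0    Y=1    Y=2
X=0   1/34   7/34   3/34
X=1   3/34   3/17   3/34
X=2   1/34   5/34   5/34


H(X,Y) = -Σ p(x,y) log₂ p(x,y)
  p(0,0)=1/34: -0.0294 × log₂(0.0294) = 0.1496
  p(0,1)=7/34: -0.2059 × log₂(0.2059) = 0.4694
  p(0,2)=3/34: -0.0882 × log₂(0.0882) = 0.3090
  p(1,0)=3/34: -0.0882 × log₂(0.0882) = 0.3090
  p(1,1)=3/17: -0.1765 × log₂(0.1765) = 0.4416
  p(1,2)=3/34: -0.0882 × log₂(0.0882) = 0.3090
  p(2,0)=1/34: -0.0294 × log₂(0.0294) = 0.1496
  p(2,1)=5/34: -0.1471 × log₂(0.1471) = 0.4067
  p(2,2)=5/34: -0.1471 × log₂(0.1471) = 0.4067
H(X,Y) = 2.9508 bits
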